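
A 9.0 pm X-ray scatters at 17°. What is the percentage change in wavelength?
1.1780%

Calculate the Compton shift:
Δλ = λ_C(1 - cos(17°))
Δλ = 2.4263 × (1 - cos(17°))
Δλ = 2.4263 × 0.0437
Δλ = 0.1060 pm

Percentage change:
(Δλ/λ₀) × 100 = (0.1060/9.0) × 100
= 1.1780%

(Intermediate values are shown rounded; full precision is carried through to the final answer.)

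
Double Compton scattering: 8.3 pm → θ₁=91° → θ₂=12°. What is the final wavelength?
10.8217 pm

Apply Compton shift twice:

First scattering at θ₁ = 91°:
Δλ₁ = λ_C(1 - cos(91°))
Δλ₁ = 2.4263 × 1.0175
Δλ₁ = 2.4687 pm

After first scattering:
λ₁ = 8.3 + 2.4687 = 10.7687 pm

Second scattering at θ₂ = 12°:
Δλ₂ = λ_C(1 - cos(12°))
Δλ₂ = 2.4263 × 0.0219
Δλ₂ = 0.0530 pm

Final wavelength:
λ₂ = 10.7687 + 0.0530 = 10.8217 pm

Total shift: Δλ_total = 2.4687 + 0.0530 = 2.5217 pm

(Intermediate values are shown rounded; full precision is carried through to the final answer.)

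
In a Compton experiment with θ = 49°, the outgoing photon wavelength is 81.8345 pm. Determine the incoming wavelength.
81.0000 pm

From λ' = λ + Δλ, we have λ = λ' - Δλ

First calculate the Compton shift:
Δλ = λ_C(1 - cos θ)
Δλ = 2.4263 × (1 - cos(49°))
Δλ = 2.4263 × 0.3439
Δλ = 0.8345 pm

Initial wavelength:
λ = λ' - Δλ
λ = 81.8345 - 0.8345
λ = 81.0000 pm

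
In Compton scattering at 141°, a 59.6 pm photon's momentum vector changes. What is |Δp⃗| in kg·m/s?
2.0254e-23 kg·m/s

Photon momentum magnitude is p = h/λ.

Initial momentum:
p₀ = h/λ = 6.6261e-34/5.9600e-11 = 1.1118e-23 kg·m/s

After scattering:
λ' = λ + Δλ = 59.6 + 4.3119 = 63.9119 pm
p' = h/λ' = 6.6261e-34/6.3912e-11 = 1.0368e-23 kg·m/s

Momentum is a vector; the scattered photon's direction makes angle θ = 141° with the incident direction. The magnitude of the vector change Δp⃗ = p⃗₀ − p⃗' is found from the law of cosines:
|Δp⃗|² = p₀² + p'² − 2p₀p'cos θ
|Δp⃗|² = (1.1118e-23)² + (1.0368e-23)² − 2·1.1118e-23·1.0368e-23·cos(141°)
|Δp⃗| = 2.0254e-23 kg·m/s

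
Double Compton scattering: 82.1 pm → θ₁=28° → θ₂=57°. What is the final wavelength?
83.4889 pm

Apply Compton shift twice:

First scattering at θ₁ = 28°:
Δλ₁ = λ_C(1 - cos(28°))
Δλ₁ = 2.4263 × 0.1171
Δλ₁ = 0.2840 pm

After first scattering:
λ₁ = 82.1 + 0.2840 = 82.3840 pm

Second scattering at θ₂ = 57°:
Δλ₂ = λ_C(1 - cos(57°))
Δλ₂ = 2.4263 × 0.4554
Δλ₂ = 1.1048 pm

Final wavelength:
λ₂ = 82.3840 + 1.1048 = 83.4889 pm

Total shift: Δλ_total = 0.2840 + 1.1048 = 1.3889 pm

(Intermediate values are shown rounded; full precision is carried through to the final answer.)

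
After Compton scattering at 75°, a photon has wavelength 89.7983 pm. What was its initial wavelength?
88.0000 pm

From λ' = λ + Δλ, we have λ = λ' - Δλ

First calculate the Compton shift:
Δλ = λ_C(1 - cos θ)
Δλ = 2.4263 × (1 - cos(75°))
Δλ = 2.4263 × 0.7412
Δλ = 1.7983 pm

Initial wavelength:
λ = λ' - Δλ
λ = 89.7983 - 1.7983
λ = 88.0000 pm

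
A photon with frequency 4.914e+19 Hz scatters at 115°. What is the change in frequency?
1.776e+19 Hz (decrease)

Convert frequency to wavelength (c = 299792458 m/s):
λ₀ = c/f₀ = 299792458/4.914e+19 = 6.1007826e-12 m = 6.1008 pm

Calculate Compton shift:
Δλ = λ_C(1 - cos(115°)) = 3.4517 pm

Final wavelength:
λ' = λ₀ + Δλ = 6.1008 + 3.4517 = 9.5525 pm

Final frequency:
f' = c/λ' = 299792458/9.5524959e-12 = 3.1383678e+19 Hz

Frequency shift (decrease):
Δf = f₀ - f' = 4.914e+19 - 3.1383678e+19 = 1.776e+19 Hz

(Intermediate values are shown rounded; full precision is carried through to the final answer.)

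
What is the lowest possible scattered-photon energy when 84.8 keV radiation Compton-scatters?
63.6685 keV (at θ = 180°)

The scattered photon has minimum energy when its wavelength is maximum, i.e., when the Compton shift Δλ = λ_C(1 − cos θ) is maximum. This occurs at θ = 180° (backscattering), giving Δλ_max = 2λ_C = 4.8526 pm.

Initial wavelength: λ₀ = hc/E₀ = 14.6208 pm
Maximum final wavelength: λ'_max = λ₀ + 2λ_C = 14.6208 + 4.8526 = 19.4734 pm
Minimum final energy: E'_min = hc/λ'_max = 63.6685 keV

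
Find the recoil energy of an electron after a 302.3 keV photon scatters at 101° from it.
124.9424 keV

By energy conservation: K_e = E_initial - E_final

First find the scattered photon energy:
Initial wavelength: λ = hc/E = 4.1014 pm
Compton shift: Δλ = λ_C(1 - cos(101°)) = 2.8893 pm
Final wavelength: λ' = 4.1014 + 2.8893 = 6.9906 pm
Final photon energy: E' = hc/λ' = 177.3576 keV

Electron kinetic energy:
K_e = E - E' = 302.3000 - 177.3576 = 124.9424 keV

(Intermediate values are shown rounded; full precision is carried through to the final answer.)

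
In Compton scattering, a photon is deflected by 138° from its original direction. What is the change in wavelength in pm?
4.2294 pm

Using the Compton scattering formula:
Δλ = λ_C(1 - cos θ)

where λ_C = h/(m_e·c) ≈ 2.4263 pm is the Compton wavelength of an electron.

For θ = 138°:
cos(138°) = -0.7431
1 - cos(138°) = 1.7431

Δλ = 2.4263 × 1.7431
Δλ = 4.2294 pm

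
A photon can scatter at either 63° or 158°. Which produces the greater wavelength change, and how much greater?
158° produces the larger shift by a factor of 3.530

Calculate both shifts using Δλ = λ_C(1 - cos θ):

For θ₁ = 63°:
Δλ₁ = 2.4263 × (1 - cos(63°))
Δλ₁ = 2.4263 × 0.5460
Δλ₁ = 1.3248 pm

For θ₂ = 158°:
Δλ₂ = 2.4263 × (1 - cos(158°))
Δλ₂ = 2.4263 × 1.9272
Δλ₂ = 4.6759 pm

The 158° angle produces the larger shift.
Ratio: 4.6759/1.3248 = 3.530

(Intermediate values are shown rounded; full precision is carried through to the final answer.)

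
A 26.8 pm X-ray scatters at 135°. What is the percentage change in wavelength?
15.4551%

Calculate the Compton shift:
Δλ = λ_C(1 - cos(135°))
Δλ = 2.4263 × (1 - cos(135°))
Δλ = 2.4263 × 1.7071
Δλ = 4.1420 pm

Percentage change:
(Δλ/λ₀) × 100 = (4.1420/26.8) × 100
= 15.4551%

(Intermediate values are shown rounded; full precision is carried through to the final answer.)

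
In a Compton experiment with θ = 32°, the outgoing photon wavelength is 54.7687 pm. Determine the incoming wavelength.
54.4000 pm

From λ' = λ + Δλ, we have λ = λ' - Δλ

First calculate the Compton shift:
Δλ = λ_C(1 - cos θ)
Δλ = 2.4263 × (1 - cos(32°))
Δλ = 2.4263 × 0.1520
Δλ = 0.3687 pm

Initial wavelength:
λ = λ' - Δλ
λ = 54.7687 - 0.3687
λ = 54.4000 pm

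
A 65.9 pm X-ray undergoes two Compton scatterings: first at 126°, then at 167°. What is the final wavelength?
74.5429 pm

Apply Compton shift twice:

First scattering at θ₁ = 126°:
Δλ₁ = λ_C(1 - cos(126°))
Δλ₁ = 2.4263 × 1.5878
Δλ₁ = 3.8525 pm

After first scattering:
λ₁ = 65.9 + 3.8525 = 69.7525 pm

Second scattering at θ₂ = 167°:
Δλ₂ = λ_C(1 - cos(167°))
Δλ₂ = 2.4263 × 1.9744
Δλ₂ = 4.7904 pm

Final wavelength:
λ₂ = 69.7525 + 4.7904 = 74.5429 pm

Total shift: Δλ_total = 3.8525 + 4.7904 = 8.6429 pm

(Intermediate values are shown rounded; full precision is carried through to the final answer.)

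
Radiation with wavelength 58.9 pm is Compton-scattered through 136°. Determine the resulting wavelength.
63.0717 pm

Using the Compton scattering formula:
λ' = λ + Δλ = λ + λ_C(1 - cos θ)

Given:
- Initial wavelength λ = 58.9 pm
- Scattering angle θ = 136°
- Compton wavelength λ_C ≈ 2.4263 pm

Calculate the shift:
Δλ = 2.4263 × (1 - cos(136°))
Δλ = 2.4263 × 1.7193
Δλ = 4.1717 pm

Final wavelength:
λ' = 58.9 + 4.1717 = 63.0717 pm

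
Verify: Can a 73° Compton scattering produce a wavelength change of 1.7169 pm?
Yes, consistent

Calculate the expected shift for θ = 73°:

Δλ_expected = λ_C(1 - cos(73°))
Δλ_expected = 2.4263 × (1 - cos(73°))
Δλ_expected = 2.4263 × 0.7076
Δλ_expected = 1.7169 pm

Given shift: 1.7169 pm
Expected shift: 1.7169 pm
Difference: 0.0000 pm

The values match. This is consistent with Compton scattering at the stated angle.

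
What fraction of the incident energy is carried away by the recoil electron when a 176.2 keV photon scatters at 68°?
0.1774 (or 17.74%)

Calculate initial and final photon energies:

Initial: E₀ = 176.2 keV → λ₀ = 7.0366 pm
Compton shift: Δλ = 1.5174 pm
Final wavelength: λ' = 8.5540 pm
Final energy: E' = 144.9436 keV

Fractional energy loss:
(E₀ - E')/E₀ = (176.2000 - 144.9436)/176.2000
= 31.2564/176.2000
= 0.1774
= 17.74%

(Intermediate values are shown rounded; full precision is carried through to the final answer.)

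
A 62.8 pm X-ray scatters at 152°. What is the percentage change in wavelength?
7.2749%

Calculate the Compton shift:
Δλ = λ_C(1 - cos(152°))
Δλ = 2.4263 × (1 - cos(152°))
Δλ = 2.4263 × 1.8829
Δλ = 4.5686 pm

Percentage change:
(Δλ/λ₀) × 100 = (4.5686/62.8) × 100
= 7.2749%

(Intermediate values are shown rounded; full precision is carried through to the final answer.)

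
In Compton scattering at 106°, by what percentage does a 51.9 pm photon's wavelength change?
5.9636%

Calculate the Compton shift:
Δλ = λ_C(1 - cos(106°))
Δλ = 2.4263 × (1 - cos(106°))
Δλ = 2.4263 × 1.2756
Δλ = 3.0951 pm

Percentage change:
(Δλ/λ₀) × 100 = (3.0951/51.9) × 100
= 5.9636%

(Intermediate values are shown rounded; full precision is carried through to the final answer.)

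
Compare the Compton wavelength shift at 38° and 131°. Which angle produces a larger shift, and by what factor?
131° produces the larger shift by a factor of 7.812

Calculate both shifts using Δλ = λ_C(1 - cos θ):

For θ₁ = 38°:
Δλ₁ = 2.4263 × (1 - cos(38°))
Δλ₁ = 2.4263 × 0.2120
Δλ₁ = 0.5144 pm

For θ₂ = 131°:
Δλ₂ = 2.4263 × (1 - cos(131°))
Δλ₂ = 2.4263 × 1.6561
Δλ₂ = 4.0181 pm

The 131° angle produces the larger shift.
Ratio: 4.0181/0.5144 = 7.812

(Intermediate values are shown rounded; full precision is carried through to the final answer.)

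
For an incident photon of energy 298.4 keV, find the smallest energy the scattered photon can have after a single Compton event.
137.6442 keV (at θ = 180°)

The scattered photon has minimum energy when its wavelength is maximum, i.e., when the Compton shift Δλ = λ_C(1 − cos θ) is maximum. This occurs at θ = 180° (backscattering), giving Δλ_max = 2λ_C = 4.8526 pm.

Initial wavelength: λ₀ = hc/E₀ = 4.1550 pm
Maximum final wavelength: λ'_max = λ₀ + 2λ_C = 4.1550 + 4.8526 = 9.0076 pm
Minimum final energy: E'_min = hc/λ'_max = 137.6442 keV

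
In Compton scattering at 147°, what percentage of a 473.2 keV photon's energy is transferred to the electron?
0.6300 (or 63.00%)

Calculate initial and final photon energies:

Initial: E₀ = 473.2 keV → λ₀ = 2.6201 pm
Compton shift: Δλ = 4.4612 pm
Final wavelength: λ' = 7.0813 pm
Final energy: E' = 175.0866 keV

Fractional energy loss:
(E₀ - E')/E₀ = (473.2000 - 175.0866)/473.2000
= 298.1134/473.2000
= 0.6300
= 63.00%

(Intermediate values are shown rounded; full precision is carried through to the final answer.)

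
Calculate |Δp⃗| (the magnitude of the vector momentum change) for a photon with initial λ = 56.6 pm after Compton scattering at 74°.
1.3881e-23 kg·m/s

Photon momentum magnitude is p = h/λ.

Initial momentum:
p₀ = h/λ = 6.6261e-34/5.6600e-11 = 1.1707e-23 kg·m/s

After scattering:
λ' = λ + Δλ = 56.6 + 1.7575 = 58.3575 pm
p' = h/λ' = 6.6261e-34/5.8358e-11 = 1.1354e-23 kg·m/s

Momentum is a vector; the scattered photon's direction makes angle θ = 74° with the incident direction. The magnitude of the vector change Δp⃗ = p⃗₀ − p⃗' is found from the law of cosines:
|Δp⃗|² = p₀² + p'² − 2p₀p'cos θ
|Δp⃗|² = (1.1707e-23)² + (1.1354e-23)² − 2·1.1707e-23·1.1354e-23·cos(74°)
|Δp⃗| = 1.3881e-23 kg·m/s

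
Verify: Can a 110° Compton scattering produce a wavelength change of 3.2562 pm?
Yes, consistent

Calculate the expected shift for θ = 110°:

Δλ_expected = λ_C(1 - cos(110°))
Δλ_expected = 2.4263 × (1 - cos(110°))
Δλ_expected = 2.4263 × 1.3420
Δλ_expected = 3.2562 pm

Given shift: 3.2562 pm
Expected shift: 3.2562 pm
Difference: 0.0000 pm

The values match. This is consistent with Compton scattering at the stated angle.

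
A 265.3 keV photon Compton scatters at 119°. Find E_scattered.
149.8123 keV

First convert energy to wavelength:
λ = hc/E, with hc ≈ 1239.842 keV·pm (i.e. 1239.842 eV·nm)

For E = 265.3 keV = 265300 eV:
λ = 1239.842 keV·pm / 265.3 keV
λ = 4.6734 pm

Calculate the Compton shift:
Δλ = λ_C(1 - cos(119°)) = 2.4263 × 1.4848
Δλ = 3.6026 pm

Final wavelength:
λ' = 4.6734 + 3.6026 = 8.2760 pm

Final energy:
E' = hc/λ' = 1239.842 / 8.2760 = 149.8123 keV

(Intermediate values are shown rounded; full precision is carried through to the final answer.)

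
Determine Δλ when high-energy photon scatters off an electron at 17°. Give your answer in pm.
0.1060 pm

Using the Compton scattering formula:
Δλ = λ_C(1 - cos θ)

where λ_C = h/(m_e·c) ≈ 2.4263 pm is the Compton wavelength of an electron.

For θ = 17°:
cos(17°) = 0.9563
1 - cos(17°) = 0.0437

Δλ = 2.4263 × 0.0437
Δλ = 0.1060 pm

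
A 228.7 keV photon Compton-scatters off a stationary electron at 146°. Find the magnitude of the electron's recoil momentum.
1.8187e-22 kg·m/s

The electron is initially at rest, so by conservation of momentum:
p⃗_e = p⃗₀ − p⃗'  (incident photon momentum minus scattered photon momentum)

Photon momentum magnitudes (p = h/λ = E/c):
λ₀ = hc/E₀ = 5.4213 pm → p₀ = h/λ₀ = 1.2222e-22 kg·m/s
Δλ = λ_C(1 − cos 146°) = 4.4378 pm
λ' = 9.8591 pm → p' = h/λ' = 6.7208e-23 kg·m/s

The scattered photon makes angle θ = 146° with the incident direction, so by the law of cosines:
|p⃗_e|² = p₀² + p'² − 2p₀p'cos θ
|p⃗_e|² = (1.2222e-22)² + (6.7208e-23)² − 2·1.2222e-22·6.7208e-23·cos(146°)
|p⃗_e| = 1.8187e-22 kg·m/s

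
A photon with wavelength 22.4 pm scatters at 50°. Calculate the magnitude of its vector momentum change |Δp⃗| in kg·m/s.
2.4557e-23 kg·m/s

Photon momentum magnitude is p = h/λ.

Initial momentum:
p₀ = h/λ = 6.6261e-34/2.2400e-11 = 2.9581e-23 kg·m/s

After scattering:
λ' = λ + Δλ = 22.4 + 0.8667 = 23.2667 pm
p' = h/λ' = 6.6261e-34/2.3267e-11 = 2.8479e-23 kg·m/s

Momentum is a vector; the scattered photon's direction makes angle θ = 50° with the incident direction. The magnitude of the vector change Δp⃗ = p⃗₀ − p⃗' is found from the law of cosines:
|Δp⃗|² = p₀² + p'² − 2p₀p'cos θ
|Δp⃗|² = (2.9581e-23)² + (2.8479e-23)² − 2·2.9581e-23·2.8479e-23·cos(50°)
|Δp⃗| = 2.4557e-23 kg·m/s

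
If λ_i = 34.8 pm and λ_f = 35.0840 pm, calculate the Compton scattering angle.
28.00°

First find the wavelength shift:
Δλ = λ' - λ = 35.0840 - 34.8 = 0.2840 pm

Using Δλ = λ_C(1 - cos θ), with λ_C = h/(m_e·c) ≈ 2.42631024 pm:
cos θ = 1 - Δλ/λ_C
cos θ = 1 - 0.2840/2.42631024
cos θ = 0.882950

θ = arccos(0.882950)
θ = 28.00°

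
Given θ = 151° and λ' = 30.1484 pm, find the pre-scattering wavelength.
25.6000 pm

From λ' = λ + Δλ, we have λ = λ' - Δλ

First calculate the Compton shift:
Δλ = λ_C(1 - cos θ)
Δλ = 2.4263 × (1 - cos(151°))
Δλ = 2.4263 × 1.8746
Δλ = 4.5484 pm

Initial wavelength:
λ = λ' - Δλ
λ = 30.1484 - 4.5484
λ = 25.6000 pm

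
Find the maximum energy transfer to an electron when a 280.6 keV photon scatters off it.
146.8689 keV

Maximum energy transfer occurs at θ = 180° (backscattering).

Initial photon: E₀ = 280.6 keV → λ₀ = 4.4185 pm

Maximum Compton shift (at 180°):
Δλ_max = 2λ_C = 2 × 2.4263 = 4.8526 pm

Final wavelength:
λ' = 4.4185 + 4.8526 = 9.2712 pm

Minimum photon energy (maximum energy to electron):
E'_min = hc/λ' = 133.7311 keV

Maximum electron kinetic energy:
K_max = E₀ - E'_min = 280.6000 - 133.7311 = 146.8689 keV

(Intermediate values are shown rounded; full precision is carried through to the final answer.)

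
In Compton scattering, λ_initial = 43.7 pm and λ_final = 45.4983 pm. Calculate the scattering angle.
75.00°

First find the wavelength shift:
Δλ = λ' - λ = 45.4983 - 43.7 = 1.7983 pm

Using Δλ = λ_C(1 - cos θ), with λ_C = h/(m_e·c) ≈ 2.42631024 pm:
cos θ = 1 - Δλ/λ_C
cos θ = 1 - 1.7983/2.42631024
cos θ = 0.258833

θ = arccos(0.258833)
θ = 75.00°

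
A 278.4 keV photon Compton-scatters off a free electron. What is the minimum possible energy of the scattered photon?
133.2293 keV (at θ = 180°)

The scattered photon has minimum energy when its wavelength is maximum, i.e., when the Compton shift Δλ = λ_C(1 − cos θ) is maximum. This occurs at θ = 180° (backscattering), giving Δλ_max = 2λ_C = 4.8526 pm.

Initial wavelength: λ₀ = hc/E₀ = 4.4535 pm
Maximum final wavelength: λ'_max = λ₀ + 2λ_C = 4.4535 + 4.8526 = 9.3061 pm
Minimum final energy: E'_min = hc/λ'_max = 133.2293 keV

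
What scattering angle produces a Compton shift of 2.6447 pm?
95.16°

From the Compton formula Δλ = λ_C(1 - cos θ), we can solve for θ:

cos θ = 1 - Δλ/λ_C

Given:
- Δλ = 2.6447 pm
- λ_C = h/(m_e·c) ≈ 2.42631024 pm

cos θ = 1 - 2.6447/2.42631024
cos θ = 1 - 1.090009
cos θ = -0.090009

θ = arccos(-0.090009)
θ = 95.16°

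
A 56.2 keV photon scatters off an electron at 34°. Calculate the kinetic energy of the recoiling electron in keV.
1.0372 keV

By energy conservation: K_e = E_initial - E_final

First find the scattered photon energy:
Initial wavelength: λ = hc/E = 22.0612 pm
Compton shift: Δλ = λ_C(1 - cos(34°)) = 0.4148 pm
Final wavelength: λ' = 22.0612 + 0.4148 = 22.4761 pm
Final photon energy: E' = hc/λ' = 55.1628 keV

Electron kinetic energy:
K_e = E - E' = 56.2000 - 55.1628 = 1.0372 keV

(Intermediate values are shown rounded; full precision is carried through to the final answer.)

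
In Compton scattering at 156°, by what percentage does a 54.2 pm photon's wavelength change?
8.5662%

Calculate the Compton shift:
Δλ = λ_C(1 - cos(156°))
Δλ = 2.4263 × (1 - cos(156°))
Δλ = 2.4263 × 1.9135
Δλ = 4.6429 pm

Percentage change:
(Δλ/λ₀) × 100 = (4.6429/54.2) × 100
= 8.5662%

(Intermediate values are shown rounded; full precision is carried through to the final answer.)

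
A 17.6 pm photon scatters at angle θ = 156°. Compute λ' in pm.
22.2429 pm

Using the Compton scattering formula:
λ' = λ + Δλ = λ + λ_C(1 - cos θ)

Given:
- Initial wavelength λ = 17.6 pm
- Scattering angle θ = 156°
- Compton wavelength λ_C ≈ 2.4263 pm

Calculate the shift:
Δλ = 2.4263 × (1 - cos(156°))
Δλ = 2.4263 × 1.9135
Δλ = 4.6429 pm

Final wavelength:
λ' = 17.6 + 4.6429 = 22.2429 pm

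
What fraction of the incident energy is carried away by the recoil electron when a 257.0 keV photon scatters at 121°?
0.4325 (or 43.25%)

Calculate initial and final photon energies:

Initial: E₀ = 257.0 keV → λ₀ = 4.8243 pm
Compton shift: Δλ = 3.6760 pm
Final wavelength: λ' = 8.5002 pm
Final energy: E' = 145.8596 keV

Fractional energy loss:
(E₀ - E')/E₀ = (257.0000 - 145.8596)/257.0000
= 111.1404/257.0000
= 0.4325
= 43.25%

(Intermediate values are shown rounded; full precision is carried through to the final answer.)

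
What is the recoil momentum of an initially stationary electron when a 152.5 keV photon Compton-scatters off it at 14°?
1.9790e-23 kg·m/s

The electron is initially at rest, so by conservation of momentum:
p⃗_e = p⃗₀ − p⃗'  (incident photon momentum minus scattered photon momentum)

Photon momentum magnitudes (p = h/λ = E/c):
λ₀ = hc/E₀ = 8.1301 pm → p₀ = h/λ₀ = 8.1500e-23 kg·m/s
Δλ = λ_C(1 − cos 14°) = 0.0721 pm
λ' = 8.2022 pm → p' = h/λ' = 8.0784e-23 kg·m/s

The scattered photon makes angle θ = 14° with the incident direction, so by the law of cosines:
|p⃗_e|² = p₀² + p'² − 2p₀p'cos θ
|p⃗_e|² = (8.1500e-23)² + (8.0784e-23)² − 2·8.1500e-23·8.0784e-23·cos(14°)
|p⃗_e| = 1.9790e-23 kg·m/s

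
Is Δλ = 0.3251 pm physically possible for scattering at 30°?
Yes, consistent

Calculate the expected shift for θ = 30°:

Δλ_expected = λ_C(1 - cos(30°))
Δλ_expected = 2.4263 × (1 - cos(30°))
Δλ_expected = 2.4263 × 0.1340
Δλ_expected = 0.3251 pm

Given shift: 0.3251 pm
Expected shift: 0.3251 pm
Difference: 0.0000 pm

The values match. This is consistent with Compton scattering at the stated angle.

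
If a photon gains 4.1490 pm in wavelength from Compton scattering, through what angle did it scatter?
135.24°

From the Compton formula Δλ = λ_C(1 - cos θ), we can solve for θ:

cos θ = 1 - Δλ/λ_C

Given:
- Δλ = 4.1490 pm
- λ_C = h/(m_e·c) ≈ 2.42631024 pm

cos θ = 1 - 4.1490/2.42631024
cos θ = 1 - 1.710004
cos θ = -0.710004

θ = arccos(-0.710004)
θ = 135.24°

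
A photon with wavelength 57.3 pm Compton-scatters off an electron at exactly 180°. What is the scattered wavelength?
62.1526 pm

Using the Compton formula: λ' = λ + λ_C(1 − cos θ)

For θ = 180°, cos θ = -1 (exact) = -1.0000, so:
1 − cos 180° = 1 − (-1) = 2.0000

Δλ = λ_C × 2.0000 = 2.4263 × 2.0000 = 4.8526 pm

λ' = 57.3 + 4.8526 = 62.1526 pm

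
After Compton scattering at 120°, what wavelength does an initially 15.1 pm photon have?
18.7395 pm

Using the Compton formula: λ' = λ + λ_C(1 − cos θ)

For θ = 120°, cos θ = -1/2 (exact) = -0.5000, so:
1 − cos 120° = 1 − (-1/2) = 1.5000

Δλ = λ_C × 1.5000 = 2.4263 × 1.5000 = 3.6395 pm

λ' = 15.1 + 3.6395 = 18.7395 pm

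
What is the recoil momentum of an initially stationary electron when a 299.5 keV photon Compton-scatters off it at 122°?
2.1693e-22 kg·m/s

The electron is initially at rest, so by conservation of momentum:
p⃗_e = p⃗₀ − p⃗'  (incident photon momentum minus scattered photon momentum)

Photon momentum magnitudes (p = h/λ = E/c):
λ₀ = hc/E₀ = 4.1397 pm → p₀ = h/λ₀ = 1.6006e-22 kg·m/s
Δλ = λ_C(1 − cos 122°) = 3.7121 pm
λ' = 7.8518 pm → p' = h/λ' = 8.4390e-23 kg·m/s

The scattered photon makes angle θ = 122° with the incident direction, so by the law of cosines:
|p⃗_e|² = p₀² + p'² − 2p₀p'cos θ
|p⃗_e|² = (1.6006e-22)² + (8.4390e-23)² − 2·1.6006e-22·8.4390e-23·cos(122°)
|p⃗_e| = 2.1693e-22 kg·m/s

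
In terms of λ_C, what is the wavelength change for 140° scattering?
1.7660 λ_C

The Compton shift formula is:
Δλ = λ_C(1 - cos θ)

Dividing both sides by λ_C:
Δλ/λ_C = 1 - cos θ

For θ = 140°:
Δλ/λ_C = 1 - cos(140°)
Δλ/λ_C = 1 - -0.7660
Δλ/λ_C = 1.7660

This means the shift is 1.7660 × λ_C = 4.2850 pm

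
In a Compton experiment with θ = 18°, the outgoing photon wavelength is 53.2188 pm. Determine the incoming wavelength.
53.1000 pm

From λ' = λ + Δλ, we have λ = λ' - Δλ

First calculate the Compton shift:
Δλ = λ_C(1 - cos θ)
Δλ = 2.4263 × (1 - cos(18°))
Δλ = 2.4263 × 0.0489
Δλ = 0.1188 pm

Initial wavelength:
λ = λ' - Δλ
λ = 53.2188 - 0.1188
λ = 53.1000 pm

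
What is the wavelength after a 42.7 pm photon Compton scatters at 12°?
42.7530 pm

Using the Compton scattering formula:
λ' = λ + Δλ = λ + λ_C(1 - cos θ)

Given:
- Initial wavelength λ = 42.7 pm
- Scattering angle θ = 12°
- Compton wavelength λ_C ≈ 2.4263 pm

Calculate the shift:
Δλ = 2.4263 × (1 - cos(12°))
Δλ = 2.4263 × 0.0219
Δλ = 0.0530 pm

Final wavelength:
λ' = 42.7 + 0.0530 = 42.7530 pm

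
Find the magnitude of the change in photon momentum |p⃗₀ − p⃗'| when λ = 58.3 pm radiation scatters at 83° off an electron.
1.4800e-23 kg·m/s

Photon momentum magnitude is p = h/λ.

Initial momentum:
p₀ = h/λ = 6.6261e-34/5.8300e-11 = 1.1365e-23 kg·m/s

After scattering:
λ' = λ + Δλ = 58.3 + 2.1306 = 60.4306 pm
p' = h/λ' = 6.6261e-34/6.0431e-11 = 1.0965e-23 kg·m/s

Momentum is a vector; the scattered photon's direction makes angle θ = 83° with the incident direction. The magnitude of the vector change Δp⃗ = p⃗₀ − p⃗' is found from the law of cosines:
|Δp⃗|² = p₀² + p'² − 2p₀p'cos θ
|Δp⃗|² = (1.1365e-23)² + (1.0965e-23)² − 2·1.1365e-23·1.0965e-23·cos(83°)
|Δp⃗| = 1.4800e-23 kg·m/s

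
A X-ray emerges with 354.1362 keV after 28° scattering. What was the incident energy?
385.4000 keV

Convert final energy to wavelength (hc ≈ 1239.842 keV·pm):
λ' = hc/E' = 1239.842 / 354.1362 = 3.5010 pm

Calculate the Compton shift:
Δλ = λ_C(1 - cos(28°))
Δλ = 2.4263 × (1 - cos(28°))
Δλ = 0.2840 pm

Initial wavelength:
λ = λ' - Δλ = 3.5010 - 0.2840 = 3.2170 pm

Initial energy:
E = hc/λ = 1239.842 / 3.2170 = 385.4000 keV

(Intermediate values are shown rounded; full precision is carried through to the final answer.)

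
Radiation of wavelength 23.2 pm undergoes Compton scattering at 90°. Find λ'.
25.6263 pm

Using the Compton formula: λ' = λ + λ_C(1 − cos θ)

For θ = 90°, cos θ = 0 (exact) = 0.0000, so:
1 − cos 90° = 1 − (0) = 1.0000

Δλ = λ_C × 1.0000 = 2.4263 × 1.0000 = 2.4263 pm

λ' = 23.2 + 2.4263 = 25.6263 pm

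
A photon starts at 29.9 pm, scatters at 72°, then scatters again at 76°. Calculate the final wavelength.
33.4159 pm

Apply Compton shift twice:

First scattering at θ₁ = 72°:
Δλ₁ = λ_C(1 - cos(72°))
Δλ₁ = 2.4263 × 0.6910
Δλ₁ = 1.6765 pm

After first scattering:
λ₁ = 29.9 + 1.6765 = 31.5765 pm

Second scattering at θ₂ = 76°:
Δλ₂ = λ_C(1 - cos(76°))
Δλ₂ = 2.4263 × 0.7581
Δλ₂ = 1.8393 pm

Final wavelength:
λ₂ = 31.5765 + 1.8393 = 33.4159 pm

Total shift: Δλ_total = 1.6765 + 1.8393 = 3.5159 pm

(Intermediate values are shown rounded; full precision is carried through to the final answer.)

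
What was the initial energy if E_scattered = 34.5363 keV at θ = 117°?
38.3000 keV

Convert final energy to wavelength (hc ≈ 1239.842 keV·pm):
λ' = hc/E' = 1239.842 / 34.5363 = 35.8997 pm

Calculate the Compton shift:
Δλ = λ_C(1 - cos(117°))
Δλ = 2.4263 × (1 - cos(117°))
Δλ = 3.5278 pm

Initial wavelength:
λ = λ' - Δλ = 35.8997 - 3.5278 = 32.3718 pm

Initial energy:
E = hc/λ = 1239.842 / 32.3718 = 38.3000 keV

(Intermediate values are shown rounded; full precision is carried through to the final answer.)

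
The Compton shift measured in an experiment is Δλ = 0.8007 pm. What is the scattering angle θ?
47.93°

From the Compton formula Δλ = λ_C(1 - cos θ), we can solve for θ:

cos θ = 1 - Δλ/λ_C

Given:
- Δλ = 0.8007 pm
- λ_C = h/(m_e·c) ≈ 2.42631024 pm

cos θ = 1 - 0.8007/2.42631024
cos θ = 1 - 0.330007
cos θ = 0.669993

θ = arccos(0.669993)
θ = 47.93°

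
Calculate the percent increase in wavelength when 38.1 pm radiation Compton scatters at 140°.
11.2466%

Calculate the Compton shift:
Δλ = λ_C(1 - cos(140°))
Δλ = 2.4263 × (1 - cos(140°))
Δλ = 2.4263 × 1.7660
Δλ = 4.2850 pm

Percentage change:
(Δλ/λ₀) × 100 = (4.2850/38.1) × 100
= 11.2466%

(Intermediate values are shown rounded; full precision is carried through to the final answer.)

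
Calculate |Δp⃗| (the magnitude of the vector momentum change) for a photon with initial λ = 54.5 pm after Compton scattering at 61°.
1.2205e-23 kg·m/s

Photon momentum magnitude is p = h/λ.

Initial momentum:
p₀ = h/λ = 6.6261e-34/5.4500e-11 = 1.2158e-23 kg·m/s

After scattering:
λ' = λ + Δλ = 54.5 + 1.2500 = 55.7500 pm
p' = h/λ' = 6.6261e-34/5.5750e-11 = 1.1885e-23 kg·m/s

Momentum is a vector; the scattered photon's direction makes angle θ = 61° with the incident direction. The magnitude of the vector change Δp⃗ = p⃗₀ − p⃗' is found from the law of cosines:
|Δp⃗|² = p₀² + p'² − 2p₀p'cos θ
|Δp⃗|² = (1.2158e-23)² + (1.1885e-23)² − 2·1.2158e-23·1.1885e-23·cos(61°)
|Δp⃗| = 1.2205e-23 kg·m/s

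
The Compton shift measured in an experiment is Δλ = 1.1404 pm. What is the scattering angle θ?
58.00°

From the Compton formula Δλ = λ_C(1 - cos θ), we can solve for θ:

cos θ = 1 - Δλ/λ_C

Given:
- Δλ = 1.1404 pm
- λ_C = h/(m_e·c) ≈ 2.42631024 pm

cos θ = 1 - 1.1404/2.42631024
cos θ = 1 - 0.470014
cos θ = 0.529986

θ = arccos(0.529986)
θ = 58.00°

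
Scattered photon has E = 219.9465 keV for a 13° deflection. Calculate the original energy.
222.4000 keV

Convert final energy to wavelength (hc ≈ 1239.842 keV·pm):
λ' = hc/E' = 1239.842 / 219.9465 = 5.6370 pm

Calculate the Compton shift:
Δλ = λ_C(1 - cos(13°))
Δλ = 2.4263 × (1 - cos(13°))
Δλ = 0.0622 pm

Initial wavelength:
λ = λ' - Δλ = 5.6370 - 0.0622 = 5.5748 pm

Initial energy:
E = hc/λ = 1239.842 / 5.5748 = 222.4000 keV

(Intermediate values are shown rounded; full precision is carried through to the final answer.)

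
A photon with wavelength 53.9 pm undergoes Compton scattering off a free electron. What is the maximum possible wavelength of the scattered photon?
58.7526 pm (at θ = 180°)

The Compton shift is Δλ = λ_C(1 − cos θ).

Since cos θ ranges from −1 to 1, the factor (1 − cos θ) ranges from 0 to 2; the maximum shift occurs at θ = 180° (backscattering):
Δλ_max = 2λ_C = 2 × 2.4263 pm = 4.8526 pm

Maximum scattered wavelength:
λ'_max = λ₀ + Δλ_max = 53.9 + 4.8526 = 58.7526 pm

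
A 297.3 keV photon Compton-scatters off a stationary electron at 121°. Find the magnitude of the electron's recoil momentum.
2.1494e-22 kg·m/s

The electron is initially at rest, so by conservation of momentum:
p⃗_e = p⃗₀ − p⃗'  (incident photon momentum minus scattered photon momentum)

Photon momentum magnitudes (p = h/λ = E/c):
λ₀ = hc/E₀ = 4.1703 pm → p₀ = h/λ₀ = 1.5889e-22 kg·m/s
Δλ = λ_C(1 − cos 121°) = 3.6760 pm
λ' = 7.8463 pm → p' = h/λ' = 8.4448e-23 kg·m/s

The scattered photon makes angle θ = 121° with the incident direction, so by the law of cosines:
|p⃗_e|² = p₀² + p'² − 2p₀p'cos θ
|p⃗_e|² = (1.5889e-22)² + (8.4448e-23)² − 2·1.5889e-22·8.4448e-23·cos(121°)
|p⃗_e| = 2.1494e-22 kg·m/s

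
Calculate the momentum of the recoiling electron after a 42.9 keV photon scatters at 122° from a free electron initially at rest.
3.7844e-23 kg·m/s

The electron is initially at rest, so by conservation of momentum:
p⃗_e = p⃗₀ − p⃗'  (incident photon momentum minus scattered photon momentum)

Photon momentum magnitudes (p = h/λ = E/c):
λ₀ = hc/E₀ = 28.9007 pm → p₀ = h/λ₀ = 2.2927e-23 kg·m/s
Δλ = λ_C(1 − cos 122°) = 3.7121 pm
λ' = 32.6128 pm → p' = h/λ' = 2.0317e-23 kg·m/s

The scattered photon makes angle θ = 122° with the incident direction, so by the law of cosines:
|p⃗_e|² = p₀² + p'² − 2p₀p'cos θ
|p⃗_e|² = (2.2927e-23)² + (2.0317e-23)² − 2·2.2927e-23·2.0317e-23·cos(122°)
|p⃗_e| = 3.7844e-23 kg·m/s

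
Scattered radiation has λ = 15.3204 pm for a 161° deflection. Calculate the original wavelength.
10.6000 pm

From λ' = λ + Δλ, we have λ = λ' - Δλ

First calculate the Compton shift:
Δλ = λ_C(1 - cos θ)
Δλ = 2.4263 × (1 - cos(161°))
Δλ = 2.4263 × 1.9455
Δλ = 4.7204 pm

Initial wavelength:
λ = λ' - Δλ
λ = 15.3204 - 4.7204
λ = 10.6000 pm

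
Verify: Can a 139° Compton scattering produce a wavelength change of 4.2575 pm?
Yes, consistent

Calculate the expected shift for θ = 139°:

Δλ_expected = λ_C(1 - cos(139°))
Δλ_expected = 2.4263 × (1 - cos(139°))
Δλ_expected = 2.4263 × 1.7547
Δλ_expected = 4.2575 pm

Given shift: 4.2575 pm
Expected shift: 4.2575 pm
Difference: 0.0000 pm

The values match. This is consistent with Compton scattering at the stated angle.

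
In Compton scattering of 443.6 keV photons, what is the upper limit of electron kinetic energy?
281.4778 keV

Maximum energy transfer occurs at θ = 180° (backscattering).

Initial photon: E₀ = 443.6 keV → λ₀ = 2.7950 pm

Maximum Compton shift (at 180°):
Δλ_max = 2λ_C = 2 × 2.4263 = 4.8526 pm

Final wavelength:
λ' = 2.7950 + 4.8526 = 7.6476 pm

Minimum photon energy (maximum energy to electron):
E'_min = hc/λ' = 162.1222 keV

Maximum electron kinetic energy:
K_max = E₀ - E'_min = 443.6000 - 162.1222 = 281.4778 keV

(Intermediate values are shown rounded; full precision is carried through to the final answer.)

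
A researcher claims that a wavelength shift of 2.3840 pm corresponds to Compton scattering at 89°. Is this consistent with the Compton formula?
Yes, consistent

Calculate the expected shift for θ = 89°:

Δλ_expected = λ_C(1 - cos(89°))
Δλ_expected = 2.4263 × (1 - cos(89°))
Δλ_expected = 2.4263 × 0.9825
Δλ_expected = 2.3840 pm

Given shift: 2.3840 pm
Expected shift: 2.3840 pm
Difference: 0.0000 pm

The values match. This is consistent with Compton scattering at the stated angle.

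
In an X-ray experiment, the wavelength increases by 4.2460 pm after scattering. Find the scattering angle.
138.59°

From the Compton formula Δλ = λ_C(1 - cos θ), we can solve for θ:

cos θ = 1 - Δλ/λ_C

Given:
- Δλ = 4.2460 pm
- λ_C = h/(m_e·c) ≈ 2.42631024 pm

cos θ = 1 - 4.2460/2.42631024
cos θ = 1 - 1.749982
cos θ = -0.749982

θ = arccos(-0.749982)
θ = 138.59°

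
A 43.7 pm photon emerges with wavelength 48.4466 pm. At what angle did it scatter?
163.00°

First find the wavelength shift:
Δλ = λ' - λ = 48.4466 - 43.7 = 4.7466 pm

Using Δλ = λ_C(1 - cos θ), with λ_C = h/(m_e·c) ≈ 2.42631024 pm:
cos θ = 1 - Δλ/λ_C
cos θ = 1 - 4.7466/2.42631024
cos θ = -0.956304

θ = arccos(-0.956304)
θ = 163.00°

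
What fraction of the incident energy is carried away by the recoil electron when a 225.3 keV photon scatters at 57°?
0.1672 (or 16.72%)

Calculate initial and final photon energies:

Initial: E₀ = 225.3 keV → λ₀ = 5.5031 pm
Compton shift: Δλ = 1.1048 pm
Final wavelength: λ' = 6.6079 pm
Final energy: E' = 187.6297 keV

Fractional energy loss:
(E₀ - E')/E₀ = (225.3000 - 187.6297)/225.3000
= 37.6703/225.3000
= 0.1672
= 16.72%

(Intermediate values are shown rounded; full precision is carried through to the final answer.)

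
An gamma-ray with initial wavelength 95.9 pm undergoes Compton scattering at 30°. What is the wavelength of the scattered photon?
96.2251 pm

Using the Compton scattering formula:
λ' = λ + Δλ = λ + λ_C(1 - cos θ)

Given:
- Initial wavelength λ = 95.9 pm
- Scattering angle θ = 30°
- Compton wavelength λ_C ≈ 2.4263 pm

Calculate the shift:
Δλ = 2.4263 × (1 - cos(30°))
Δλ = 2.4263 × 0.1340
Δλ = 0.3251 pm

Final wavelength:
λ' = 95.9 + 0.3251 = 96.2251 pm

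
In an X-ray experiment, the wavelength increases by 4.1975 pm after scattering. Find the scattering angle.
136.89°

From the Compton formula Δλ = λ_C(1 - cos θ), we can solve for θ:

cos θ = 1 - Δλ/λ_C

Given:
- Δλ = 4.1975 pm
- λ_C = h/(m_e·c) ≈ 2.42631024 pm

cos θ = 1 - 4.1975/2.42631024
cos θ = 1 - 1.729993
cos θ = -0.729993

θ = arccos(-0.729993)
θ = 136.89°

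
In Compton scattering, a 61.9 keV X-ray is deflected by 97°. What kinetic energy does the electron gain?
7.4057 keV

By energy conservation: K_e = E_initial - E_final

First find the scattered photon energy:
Initial wavelength: λ = hc/E = 20.0298 pm
Compton shift: Δλ = λ_C(1 - cos(97°)) = 2.7220 pm
Final wavelength: λ' = 20.0298 + 2.7220 = 22.7518 pm
Final photon energy: E' = hc/λ' = 54.4943 keV

Electron kinetic energy:
K_e = E - E' = 61.9000 - 54.4943 = 7.4057 keV

(Intermediate values are shown rounded; full precision is carried through to the final answer.)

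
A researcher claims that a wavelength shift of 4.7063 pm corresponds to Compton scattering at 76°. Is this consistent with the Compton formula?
No, inconsistent

Calculate the expected shift for θ = 76°:

Δλ_expected = λ_C(1 - cos(76°))
Δλ_expected = 2.4263 × (1 - cos(76°))
Δλ_expected = 2.4263 × 0.7581
Δλ_expected = 1.8393 pm

Given shift: 4.7063 pm
Expected shift: 1.8393 pm
Difference: 2.8670 pm

The values do not match. The given shift corresponds to θ ≈ 160.0°, not 76°.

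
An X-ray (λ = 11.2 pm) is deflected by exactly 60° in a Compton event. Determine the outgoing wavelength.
12.4132 pm

Using the Compton formula: λ' = λ + λ_C(1 − cos θ)

For θ = 60°, cos θ = 1/2 (exact) = 0.5000, so:
1 − cos 60° = 1 − (1/2) = 0.5000

Δλ = λ_C × 0.5000 = 2.4263 × 0.5000 = 1.2132 pm

λ' = 11.2 + 1.2132 = 12.4132 pm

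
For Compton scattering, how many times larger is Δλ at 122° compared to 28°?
122° produces the larger shift by a factor of 13.070

Calculate both shifts using Δλ = λ_C(1 - cos θ):

For θ₁ = 28°:
Δλ₁ = 2.4263 × (1 - cos(28°))
Δλ₁ = 2.4263 × 0.1171
Δλ₁ = 0.2840 pm

For θ₂ = 122°:
Δλ₂ = 2.4263 × (1 - cos(122°))
Δλ₂ = 2.4263 × 1.5299
Δλ₂ = 3.7121 pm

The 122° angle produces the larger shift.
Ratio: 3.7121/0.2840 = 13.070

(Intermediate values are shown rounded; full precision is carried through to the final answer.)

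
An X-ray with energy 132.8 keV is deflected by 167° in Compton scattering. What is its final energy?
87.7665 keV

First convert energy to wavelength:
λ = hc/E, with hc ≈ 1239.842 keV·pm (i.e. 1239.842 eV·nm)

For E = 132.8 keV = 132800 eV:
λ = 1239.842 keV·pm / 132.8 keV
λ = 9.3362 pm

Calculate the Compton shift:
Δλ = λ_C(1 - cos(167°)) = 2.4263 × 1.9744
Δλ = 4.7904 pm

Final wavelength:
λ' = 9.3362 + 4.7904 = 14.1266 pm

Final energy:
E' = hc/λ' = 1239.842 / 14.1266 = 87.7665 keV

(Intermediate values are shown rounded; full precision is carried through to the final answer.)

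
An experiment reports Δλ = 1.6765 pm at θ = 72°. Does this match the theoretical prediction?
Yes, consistent

Calculate the expected shift for θ = 72°:

Δλ_expected = λ_C(1 - cos(72°))
Δλ_expected = 2.4263 × (1 - cos(72°))
Δλ_expected = 2.4263 × 0.6910
Δλ_expected = 1.6765 pm

Given shift: 1.6765 pm
Expected shift: 1.6765 pm
Difference: 0.0000 pm

The values match. This is consistent with Compton scattering at the stated angle.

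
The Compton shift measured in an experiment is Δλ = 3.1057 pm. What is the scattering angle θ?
106.26°

From the Compton formula Δλ = λ_C(1 - cos θ), we can solve for θ:

cos θ = 1 - Δλ/λ_C

Given:
- Δλ = 3.1057 pm
- λ_C = h/(m_e·c) ≈ 2.42631024 pm

cos θ = 1 - 3.1057/2.42631024
cos θ = 1 - 1.280009
cos θ = -0.280009

θ = arccos(-0.280009)
θ = 106.26°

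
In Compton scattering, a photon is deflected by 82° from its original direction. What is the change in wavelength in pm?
2.0886 pm

Using the Compton scattering formula:
Δλ = λ_C(1 - cos θ)

where λ_C = h/(m_e·c) ≈ 2.4263 pm is the Compton wavelength of an electron.

For θ = 82°:
cos(82°) = 0.1392
1 - cos(82°) = 0.8608

Δλ = 2.4263 × 0.8608
Δλ = 2.0886 pm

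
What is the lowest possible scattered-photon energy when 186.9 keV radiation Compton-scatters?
107.9406 keV (at θ = 180°)

The scattered photon has minimum energy when its wavelength is maximum, i.e., when the Compton shift Δλ = λ_C(1 − cos θ) is maximum. This occurs at θ = 180° (backscattering), giving Δλ_max = 2λ_C = 4.8526 pm.

Initial wavelength: λ₀ = hc/E₀ = 6.6337 pm
Maximum final wavelength: λ'_max = λ₀ + 2λ_C = 6.6337 + 4.8526 = 11.4863 pm
Minimum final energy: E'_min = hc/λ'_max = 107.9406 keV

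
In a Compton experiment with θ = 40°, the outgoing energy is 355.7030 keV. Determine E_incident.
424.9001 keV

Convert final energy to wavelength (hc ≈ 1239.842 keV·pm):
λ' = hc/E' = 1239.842 / 355.7030 = 3.4856 pm

Calculate the Compton shift:
Δλ = λ_C(1 - cos(40°))
Δλ = 2.4263 × (1 - cos(40°))
Δλ = 0.5676 pm

Initial wavelength:
λ = λ' - Δλ = 3.4856 - 0.5676 = 2.9180 pm

Initial energy:
E = hc/λ = 1239.842 / 2.9180 = 424.9001 keV

(Intermediate values are shown rounded; full precision is carried through to the final answer.)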